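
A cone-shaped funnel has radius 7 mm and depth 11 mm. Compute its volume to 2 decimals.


Shape: cone
Radius r = 7 mm, Height h = 11 mm
Formula: V = (1/3) * pi * r^2 * h
r^2 = 49
pi * r^2 * h = pi * 49 * 11 = 539 * pi
V = 539 * pi / 3
V = 564.44
564.44 mm^3


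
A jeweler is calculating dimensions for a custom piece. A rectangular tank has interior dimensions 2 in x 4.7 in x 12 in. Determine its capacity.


Shape: rectangular prism
l = 2 in, w = 4.7 in, h = 12 in
Formula: V = l * w * h
V = 2 * 4.7 * 12
V = 9.4 * 12
V = 112.8
112.8 in^3


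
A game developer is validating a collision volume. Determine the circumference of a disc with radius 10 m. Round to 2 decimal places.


Shape: circle
Radius r = 10 m
Formula: C = 2 * pi * r
C = 2 * pi * 10
C = 20 * pi
C = 62.83
62.83 m


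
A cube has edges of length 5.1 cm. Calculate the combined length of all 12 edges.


Shape: cube
Side s = 5.1 cm
A cube has 12 edges, all equal.
Formula: total edge length = 12 * s
Total = 12 * 5.1
Total = 61.2
61.2 cm


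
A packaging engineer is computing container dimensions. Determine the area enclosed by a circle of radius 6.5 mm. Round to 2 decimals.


Shape: circle
Radius r = 6.5 mm
Formula: A = pi * r^2
r^2 = 6.5^2 = 42.25
A = pi * 42.25
A = 132.73
132.73 mm^2


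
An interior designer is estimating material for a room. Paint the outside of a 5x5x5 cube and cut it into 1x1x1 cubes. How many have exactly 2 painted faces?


Large cube: 5 x 5 x 5, cut into unit cubes.
n = 5, so n - 2 = 3
Cubes with 2 painted faces lie along the edges, excluding corners.
A cube has 12 edges; each contributes (n - 2) = 3 such cubes.
Count = 12 * 3 = 36
36 unit cubes


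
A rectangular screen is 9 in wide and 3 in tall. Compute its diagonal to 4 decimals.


Shape: rectangle (diagonal via Pythagoras)
Sides: 9 in and 3 in
Formula: d = sqrt(l^2 + w^2)
l^2 = 81, w^2 = 9
l^2 + w^2 = 90
d = sqrt(90)
d = 9.4868
9.4868 in


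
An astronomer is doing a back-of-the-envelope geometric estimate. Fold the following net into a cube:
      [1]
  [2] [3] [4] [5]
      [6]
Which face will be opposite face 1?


Net: cross layout. Take square 3 as the base (bottom).
Fold the four squares in the horizontal row up around 3: 2 -> left, 4 -> right, 5 wraps to the top.
Fold 1 and 6 up from 3: 1 -> back, 6 -> front.
Opposite pairs are therefore: (1, 6), (2, 4), (3, 5).
Face 1 is opposite face 6.
face 6


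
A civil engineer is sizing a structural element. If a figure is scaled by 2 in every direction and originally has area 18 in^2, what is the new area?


Linear scale factor k = 2
Original area = 18 in^2
Rule: under a linear scaling by k, areas scale by k^2.
k^2 = 2^2 = 4
New area = 18 * 4
New area = 72
72 in^2


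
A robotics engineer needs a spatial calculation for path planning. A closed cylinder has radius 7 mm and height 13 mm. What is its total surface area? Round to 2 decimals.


Shape: closed cylinder
Radius r = 7 mm, Height h = 13 mm
Formula: SA = 2*pi*r^2 + 2*pi*r*h = 2*pi*r*(r + h)
r + h = 20
2 * r * (r + h) = 2 * 7 * 20 = 280
SA = 280 * pi
SA = 879.65
879.65 mm^2


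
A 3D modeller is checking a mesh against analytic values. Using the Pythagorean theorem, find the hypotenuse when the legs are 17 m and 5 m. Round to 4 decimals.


Shape: right triangle
Legs a = 17 m, b = 5 m
Formula: c = sqrt(a^2 + b^2)
a^2 = 289, b^2 = 25
a^2 + b^2 = 314
c = sqrt(314)
c = 17.72
17.72 m


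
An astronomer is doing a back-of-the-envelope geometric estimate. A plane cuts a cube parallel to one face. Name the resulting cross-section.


Solid: cube
Cutting plane: parallel to one face
Visualize the intersection of the plane with the solid's surface.
The boundary of the cut region is a square.
square


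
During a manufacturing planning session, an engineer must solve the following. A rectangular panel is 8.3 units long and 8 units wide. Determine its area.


Shape: rectangle
Length l = 8.3 units, Width w = 8 units
Formula: A = l * w
A = 8.3 * 8
A = 66.4
66.4 units^2


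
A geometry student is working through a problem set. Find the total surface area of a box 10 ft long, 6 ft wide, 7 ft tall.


Shape: rectangular prism
l = 10 ft, w = 6 ft, h = 7 ft
Formula: SA = 2(lw + lh + wh)
lw = 60, lh = 70, wh = 42
lw + lh + wh = 172
SA = 2 * 172
SA = 344
344 ft^2


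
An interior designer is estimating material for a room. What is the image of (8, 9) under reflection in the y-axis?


Transformation: reflection
Original point: (8, 9)
Rule for reflection over the y-axis: (x, y) -> (-x, y)
Apply: (8, 9) -> (-8, 9)
(-8, 9)


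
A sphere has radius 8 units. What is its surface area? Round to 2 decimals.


Shape: sphere
Radius r = 8 units
Formula: SA = 4 * pi * r^2
r^2 = 64
SA = 4 * pi * 64
SA = 256 * pi
SA = 804.25
804.25 units^2


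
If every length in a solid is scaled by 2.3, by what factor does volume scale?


Linear scale factor k = 2.3
Rule: under a linear scaling by k, volumes scale by k^3.
k^3 = 2.3 * 2.3 * 2.3
k^3 = 5.29 * 2.3
k^3 = 12.167
Volume scales by a factor of 12.167.
12.167 (dimensionless)


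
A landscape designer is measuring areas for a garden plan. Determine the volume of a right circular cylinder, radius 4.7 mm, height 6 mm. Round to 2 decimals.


Shape: cylinder
Radius r = 4.7 mm, Height h = 6 mm
Formula: V = pi * r^2 * h
r^2 = 22.09
V = pi * 22.09 * 6
V = 132.54 * pi
V = 416.39
416.39 mm^3


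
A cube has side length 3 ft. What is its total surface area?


Shape: cube
Side s = 3 ft
A cube has 6 square faces.
Formula: SA = 6 * s^2
s^2 = 9
SA = 6 * 9
SA = 54
54 ft^2


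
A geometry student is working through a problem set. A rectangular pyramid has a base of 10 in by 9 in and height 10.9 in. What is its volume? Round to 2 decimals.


Shape: rectangular pyramid
Base: 10 in x 9 in, Height h = 10.9 in
Formula: V = (1/3) * base_area * h
base_area = 10 * 9 = 90
base_area * h = 90 * 10.9 = 981
V = 981 / 3
V = 327
327 in^3


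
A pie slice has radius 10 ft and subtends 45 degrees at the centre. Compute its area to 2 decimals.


Shape: circular sector
Radius r = 10 ft, Angle = 45 degrees
Formula: A = (angle/360) * pi * r^2
r^2 = 100
Fraction of circle = 45/360
A = (45/360) * pi * 100
A = 12.5 * pi
A = 39.27
39.27 ft^2


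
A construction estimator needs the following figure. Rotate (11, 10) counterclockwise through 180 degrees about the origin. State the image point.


Transformation: rotation about the origin
Original point: (11, 10)
Rule for 180 deg: (x, y) -> (-x, -y)
Apply: (11, 10) -> (-11, -10)
(-11, -10)


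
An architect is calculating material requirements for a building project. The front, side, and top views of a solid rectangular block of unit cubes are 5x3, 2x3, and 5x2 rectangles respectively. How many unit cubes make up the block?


Orthographic views of a solid rectangular block:
Front view 5 x 3 -> length = 5, height = 3
Side view 2 x 3 -> width = 2, height = 3 (consistent)
Top view 5 x 2 -> confirms length = 5, width = 2
The block is 5 x 2 x 3.
Total unit cubes = 5 * 2 * 3 = 30
30 unit cubes


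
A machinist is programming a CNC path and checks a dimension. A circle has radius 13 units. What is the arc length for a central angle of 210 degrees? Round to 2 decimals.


Shape: circular arc
Radius r = 13 units, Angle = 210 degrees
Formula: L = (angle/360) * 2 * pi * r
2 * pi * r = 26 * pi
L = (210/360) * 26 * pi
L = 15.166667 * pi
L = 47.65
47.65 units


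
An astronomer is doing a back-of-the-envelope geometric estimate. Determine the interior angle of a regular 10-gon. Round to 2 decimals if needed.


Shape: regular decagon (10 sides)
Formula: interior angle = (n - 2) * 180 / n
(n - 2) = 8
(n - 2) * 180 = 1440
angle = 1440 / 10
angle = 144
144 degrees


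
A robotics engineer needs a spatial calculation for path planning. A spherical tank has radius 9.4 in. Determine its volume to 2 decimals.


Shape: sphere
Radius r = 9.4 in
Formula: V = (4/3) * pi * r^3
r^3 = 830.584
(4/3) * 830.584 = 1107.445333
V = 1107.445333 * pi
V = 3479.14
3479.14 in^3


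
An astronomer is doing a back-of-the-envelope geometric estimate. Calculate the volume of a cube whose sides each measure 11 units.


Shape: cube
Side s = 11 units
Formula: V = s^3
V = 11 * 11 * 11
V = 121 * 11
V = 1331
1331 units^3


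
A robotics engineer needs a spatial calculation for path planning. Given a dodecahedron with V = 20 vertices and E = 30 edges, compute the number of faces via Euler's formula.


Polyhedron: dodecahedron
Euler's formula for convex polyhedra: V - E + F = 2
Given: V = 20 vertices and E = 30 edges
Solve for F:
F = 2 + E - V = 2 + 30 - 20 = 12
12 faces


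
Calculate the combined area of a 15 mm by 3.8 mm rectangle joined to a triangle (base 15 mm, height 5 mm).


Composite shape: rectangle + triangle
Rectangle area = 15 * 3.8 = 57
Triangle area = 0.5 * 15 * 5 = 37.5
Total = 57 + 37.5
Total = 94.5
94.5 mm^2


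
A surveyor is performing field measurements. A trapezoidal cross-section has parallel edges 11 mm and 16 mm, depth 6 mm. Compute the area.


Shape: trapezoid
Parallel sides a = 11 mm, b = 16 mm; Height h = 6 mm
Formula: A = (a + b) * h / 2
a + b = 11 + 16 = 27
A = 27 * 6 / 2
A = 162 / 2
A = 81
81 mm^2


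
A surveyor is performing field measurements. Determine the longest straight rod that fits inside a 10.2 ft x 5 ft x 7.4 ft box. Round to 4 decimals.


Shape: rectangular box (space diagonal)
l = 10.2 ft, w = 5 ft, h = 7.4 ft
Visualize: the diagonal of the base, then a right triangle with that diagonal and the height.
Formula: d = sqrt(l^2 + w^2 + h^2)
l^2 + w^2 + h^2 = 104.04 + 25 + 54.76 = 183.8
d = sqrt(183.8)
d = 13.5573
13.5573 ft


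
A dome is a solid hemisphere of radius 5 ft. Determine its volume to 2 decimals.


Shape: hemisphere (half of a sphere)
Radius r = 5 ft
Formula: V = (1/2) * (4/3) * pi * r^3 = (2/3) * pi * r^3
r^3 = 125
(2/3) * 125 = 83.333333
V = 83.333333 * pi
V = 261.8
261.8 ft^3


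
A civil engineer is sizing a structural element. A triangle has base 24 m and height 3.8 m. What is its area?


Shape: triangle
Base b = 24 m, Height h = 3.8 m
Formula: A = (1/2) * b * h
A = 0.5 * 24 * 3.8
A = 0.5 * 91.2
A = 45.6
45.6 m^2


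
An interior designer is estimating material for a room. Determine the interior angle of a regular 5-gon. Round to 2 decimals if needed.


Shape: regular pentagon (5 sides)
Formula: interior angle = (n - 2) * 180 / n
(n - 2) = 3
(n - 2) * 180 = 540
angle = 540 / 5
angle = 108
108 degrees


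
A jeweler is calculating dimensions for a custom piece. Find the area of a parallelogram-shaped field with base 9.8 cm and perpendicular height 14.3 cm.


Shape: parallelogram
Base b = 9.8 cm, Height h = 14.3 cm
Formula: A = b * h
A = 9.8 * 14.3
A = 140.14
140.14 cm^2


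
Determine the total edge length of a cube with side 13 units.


Shape: cube
Side s = 13 units
A cube has 12 edges, all equal.
Formula: total edge length = 12 * s
Total = 12 * 13
Total = 156
156 units


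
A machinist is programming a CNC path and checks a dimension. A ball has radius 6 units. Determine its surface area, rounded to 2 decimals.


Shape: sphere
Radius r = 6 units
Formula: SA = 4 * pi * r^2
r^2 = 36
SA = 4 * pi * 36
SA = 144 * pi
SA = 452.39
452.39 units^2


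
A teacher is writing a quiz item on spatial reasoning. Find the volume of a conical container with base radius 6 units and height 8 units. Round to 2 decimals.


Shape: cone
Radius r = 6 units, Height h = 8 units
Formula: V = (1/3) * pi * r^2 * h
r^2 = 36
pi * r^2 * h = pi * 36 * 8 = 288 * pi
V = 288 * pi / 3
V = 301.59
301.59 units^3


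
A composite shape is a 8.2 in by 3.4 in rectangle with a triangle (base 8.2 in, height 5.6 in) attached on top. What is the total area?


Composite shape: rectangle + triangle
Rectangle area = 8.2 * 3.4 = 27.88
Triangle area = 0.5 * 8.2 * 5.6 = 22.96
Total = 27.88 + 22.96
Total = 50.84
50.84 in^2


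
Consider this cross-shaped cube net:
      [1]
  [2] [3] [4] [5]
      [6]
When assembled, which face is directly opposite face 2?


Net: cross layout. Take square 3 as the base (bottom).
Fold the four squares in the horizontal row up around 3: 2 -> left, 4 -> right, 5 wraps to the top.
Fold 1 and 6 up from 3: 1 -> back, 6 -> front.
Opposite pairs are therefore: (1, 6), (2, 4), (3, 5).
Face 2 is opposite face 4.
face 4


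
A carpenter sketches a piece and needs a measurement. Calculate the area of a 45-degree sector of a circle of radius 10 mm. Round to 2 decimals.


Shape: circular sector
Radius r = 10 mm, Angle = 45 degrees
Formula: A = (angle/360) * pi * r^2
r^2 = 100
Fraction of circle = 45/360
A = (45/360) * pi * 100
A = 12.5 * pi
A = 39.27
39.27 mm^2


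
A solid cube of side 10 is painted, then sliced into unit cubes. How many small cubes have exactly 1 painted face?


Large cube: 10 x 10 x 10, cut into unit cubes.
n = 10, so n - 2 = 8
Cubes with 1 painted face lie in the interior of each face.
A cube has 6 faces; each contributes (n - 2)^2 = 64 such cubes.
Count = 6 * 64 = 384
384 unit cubes


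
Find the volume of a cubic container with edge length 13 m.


Shape: cube
Side s = 13 m
Formula: V = s^3
V = 13 * 13 * 13
V = 169 * 13
V = 2197
2197 m^3


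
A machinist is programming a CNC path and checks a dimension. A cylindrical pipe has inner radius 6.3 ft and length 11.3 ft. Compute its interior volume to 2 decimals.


Shape: cylinder
Radius r = 6.3 ft, Height h = 11.3 ft
Formula: V = pi * r^2 * h
r^2 = 39.69
V = pi * 39.69 * 11.3
V = 448.497 * pi
V = 1408.99
1408.99 ft^3


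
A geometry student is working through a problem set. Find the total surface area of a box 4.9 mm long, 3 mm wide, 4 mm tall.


Shape: rectangular prism
l = 4.9 mm, w = 3 mm, h = 4 mm
Formula: SA = 2(lw + lh + wh)
lw = 14.7, lh = 19.6, wh = 12
lw + lh + wh = 46.3
SA = 2 * 46.3
SA = 92.6
92.6 mm^2


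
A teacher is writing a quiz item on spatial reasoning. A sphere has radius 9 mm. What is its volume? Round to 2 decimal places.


Shape: sphere
Radius r = 9 mm
Formula: V = (4/3) * pi * r^3
r^3 = 729
(4/3) * 729 = 972
V = 972 * pi
V = 3053.63
3053.63 mm^3


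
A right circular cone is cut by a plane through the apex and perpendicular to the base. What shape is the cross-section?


Solid: right circular cone
Cutting plane: through the apex and perpendicular to the base
Visualize the intersection of the plane with the solid's surface.
The boundary of the cut region is a isosceles triangle.
isosceles triangle


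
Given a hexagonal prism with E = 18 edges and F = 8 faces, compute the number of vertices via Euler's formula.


Polyhedron: hexagonal prism
Euler's formula for convex polyhedra: V - E + F = 2
Given: E = 18 edges and F = 8 faces
Solve for V:
V = 2 + E - F = 2 + 18 - 8 = 12
12 vertices


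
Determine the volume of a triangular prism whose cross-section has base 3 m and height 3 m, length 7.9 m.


Shape: triangular prism
Triangle base = 3 m, triangle height = 3 m, prism length L = 7.9 m
Formula: V = (1/2 * b * h_tri) * L
Cross-section area = 0.5 * 3 * 3 = 4.5
V = 4.5 * 7.9
V = 35.55
35.55 m^3


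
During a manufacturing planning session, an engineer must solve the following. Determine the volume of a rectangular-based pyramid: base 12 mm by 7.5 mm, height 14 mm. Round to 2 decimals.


Shape: rectangular pyramid
Base: 12 mm x 7.5 mm, Height h = 14 mm
Formula: V = (1/3) * base_area * h
base_area = 12 * 7.5 = 90
base_area * h = 90 * 14 = 1260
V = 1260 / 3
V = 420
420 mm^3


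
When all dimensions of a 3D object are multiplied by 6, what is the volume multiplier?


Linear scale factor k = 6
Rule: under a linear scaling by k, volumes scale by k^3.
k^3 = 6 * 6 * 6
k^3 = 36 * 6
k^3 = 216
Volume scales by a factor of 216.
216 (dimensionless)


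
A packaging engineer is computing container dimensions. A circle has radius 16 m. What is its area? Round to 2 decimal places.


Shape: circle
Radius r = 16 m
Formula: A = pi * r^2
r^2 = 16^2 = 256
A = pi * 256
A = 804.25
804.25 m^2


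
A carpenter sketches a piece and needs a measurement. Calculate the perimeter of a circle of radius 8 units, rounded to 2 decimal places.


Shape: circle
Radius r = 8 units
Formula: C = 2 * pi * r
C = 2 * pi * 8
C = 16 * pi
C = 50.27
50.27 units


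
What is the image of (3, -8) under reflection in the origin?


Transformation: reflection
Original point: (3, -8)
Rule for reflection through the origin: (x, y) -> (-x, -y)
Apply: (3, -8) -> (-3, 8)
(-3, 8)


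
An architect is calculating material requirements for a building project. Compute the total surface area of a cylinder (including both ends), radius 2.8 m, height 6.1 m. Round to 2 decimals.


Shape: closed cylinder
Radius r = 2.8 m, Height h = 6.1 m
Formula: SA = 2*pi*r^2 + 2*pi*r*h = 2*pi*r*(r + h)
r + h = 8.9
2 * r * (r + h) = 2 * 2.8 * 8.9 = 49.84
SA = 49.84 * pi
SA = 156.58
156.58 m^2


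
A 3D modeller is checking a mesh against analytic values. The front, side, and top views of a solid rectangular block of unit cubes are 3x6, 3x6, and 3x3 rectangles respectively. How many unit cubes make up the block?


Orthographic views of a solid rectangular block:
Front view 3 x 6 -> length = 3, height = 6
Side view 3 x 6 -> width = 3, height = 6 (consistent)
Top view 3 x 3 -> confirms length = 3, width = 3
The block is 3 x 3 x 6.
Total unit cubes = 3 * 3 * 6 = 54
54 unit cubes


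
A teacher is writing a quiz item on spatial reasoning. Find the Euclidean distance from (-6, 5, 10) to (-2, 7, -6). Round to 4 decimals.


3D distance between two points
P1 = (-6, 5, 10), P2 = (-2, 7, -6)
Formula: d = sqrt((x2-x1)^2 + (y2-y1)^2 + (z2-z1)^2)
dx = -2 - -6 = 4
dy = 7 - 5 = 2
dz = -6 - 10 = -16
dx^2 + dy^2 + dz^2 = 16 + 4 + 256 = 276
d = sqrt(276)
d = 16.6132
16.6132 units


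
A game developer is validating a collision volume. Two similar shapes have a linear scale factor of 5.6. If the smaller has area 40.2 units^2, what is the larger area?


Linear scale factor k = 5.6
Original area = 40.2 units^2
Rule: under a linear scaling by k, areas scale by k^2.
k^2 = 5.6^2 = 31.36
New area = 40.2 * 31.36
New area = 1260.672
1260.672 units^2


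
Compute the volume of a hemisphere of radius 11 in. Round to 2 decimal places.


Shape: hemisphere (half of a sphere)
Radius r = 11 in
Formula: V = (1/2) * (4/3) * pi * r^3 = (2/3) * pi * r^3
r^3 = 1331
(2/3) * 1331 = 887.333333
V = 887.333333 * pi
V = 2787.64
2787.64 in^3


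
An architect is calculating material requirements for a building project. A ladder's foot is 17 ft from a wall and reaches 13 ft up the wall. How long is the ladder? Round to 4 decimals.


Shape: right triangle
Legs a = 17 ft, b = 13 ft
Formula: c = sqrt(a^2 + b^2)
a^2 = 289, b^2 = 169
a^2 + b^2 = 458
c = sqrt(458)
c = 21.4009
21.4009 ft


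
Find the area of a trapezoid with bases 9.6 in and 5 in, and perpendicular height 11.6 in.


Shape: trapezoid
Parallel sides a = 9.6 in, b = 5 in; Height h = 11.6 in
Formula: A = (a + b) * h / 2
a + b = 9.6 + 5 = 14.6
A = 14.6 * 11.6 / 2
A = 169.36 / 2
A = 84.68
84.68 in^2


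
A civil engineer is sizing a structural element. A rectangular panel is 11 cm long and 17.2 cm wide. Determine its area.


Shape: rectangle
Length l = 11 cm, Width w = 17.2 cm
Formula: A = l * w
A = 11 * 17.2
A = 189.2
189.2 cm^2


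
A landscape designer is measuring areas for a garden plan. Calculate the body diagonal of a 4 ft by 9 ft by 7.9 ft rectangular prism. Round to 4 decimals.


Shape: rectangular box (space diagonal)
l = 4 ft, w = 9 ft, h = 7.9 ft
Visualize: the diagonal of the base, then a right triangle with that diagonal and the height.
Formula: d = sqrt(l^2 + w^2 + h^2)
l^2 + w^2 + h^2 = 16 + 81 + 62.41 = 159.41
d = sqrt(159.41)
d = 12.6258
12.6258 ft


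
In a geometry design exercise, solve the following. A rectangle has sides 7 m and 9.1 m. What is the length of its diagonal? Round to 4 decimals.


Shape: rectangle (diagonal via Pythagoras)
Sides: 7 m and 9.1 m
Formula: d = sqrt(l^2 + w^2)
l^2 = 49, w^2 = 82.81
l^2 + w^2 = 131.81
d = sqrt(131.81)
d = 11.4809
11.4809 m


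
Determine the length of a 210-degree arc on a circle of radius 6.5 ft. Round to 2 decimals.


Shape: circular arc
Radius r = 6.5 ft, Angle = 210 degrees
Formula: L = (angle/360) * 2 * pi * r
2 * pi * r = 13 * pi
L = (210/360) * 13 * pi
L = 7.583333 * pi
L = 23.82
23.82 ft


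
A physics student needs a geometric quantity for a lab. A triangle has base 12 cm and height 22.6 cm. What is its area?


Shape: triangle
Base b = 12 cm, Height h = 22.6 cm
Formula: A = (1/2) * b * h
A = 0.5 * 12 * 22.6
A = 0.5 * 271.2
A = 135.6
135.6 cm^2


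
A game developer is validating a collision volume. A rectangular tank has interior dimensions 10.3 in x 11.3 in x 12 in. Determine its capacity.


Shape: rectangular prism
l = 10.3 in, w = 11.3 in, h = 12 in
Formula: V = l * w * h
V = 10.3 * 11.3 * 12
V = 116.39 * 12
V = 1396.68
1396.68 in^3


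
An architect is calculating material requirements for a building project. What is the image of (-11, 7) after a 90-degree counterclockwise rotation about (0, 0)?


Transformation: rotation about the origin
Original point: (-11, 7)
Rule for 90 deg counterclockwise: (x, y) -> (-y, x)
Apply: (-11, 7) -> (-7, -11)
(-7, -11)


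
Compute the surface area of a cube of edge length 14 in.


Shape: cube
Side s = 14 in
A cube has 6 square faces.
Formula: SA = 6 * s^2
s^2 = 196
SA = 6 * 196
SA = 1176
1176 in^2


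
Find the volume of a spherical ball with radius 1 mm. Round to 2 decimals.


Shape: sphere
Radius r = 1 mm
Formula: V = (4/3) * pi * r^3
r^3 = 1
(4/3) * 1 = 1.333333
V = 1.333333 * pi
V = 4.19
4.19 mm^3


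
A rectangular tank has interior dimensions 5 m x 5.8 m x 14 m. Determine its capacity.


Shape: rectangular prism
l = 5 m, w = 5.8 m, h = 14 m
Formula: V = l * w * h
V = 5 * 5.8 * 14
V = 29 * 14
V = 406
406 m^3


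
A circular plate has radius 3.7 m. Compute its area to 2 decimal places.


Shape: circle
Radius r = 3.7 m
Formula: A = pi * r^2
r^2 = 3.7^2 = 13.69
A = pi * 13.69
A = 43.01
43.01 m^2


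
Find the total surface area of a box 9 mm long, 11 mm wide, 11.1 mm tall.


Shape: rectangular prism
l = 9 mm, w = 11 mm, h = 11.1 mm
Formula: SA = 2(lw + lh + wh)
lw = 99, lh = 99.9, wh = 122.1
lw + lh + wh = 321
SA = 2 * 321
SA = 642
642 mm^2


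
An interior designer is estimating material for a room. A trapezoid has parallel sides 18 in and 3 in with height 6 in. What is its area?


Shape: trapezoid
Parallel sides a = 18 in, b = 3 in; Height h = 6 in
Formula: A = (a + b) * h / 2
a + b = 18 + 3 = 21
A = 21 * 6 / 2
A = 126 / 2
A = 63
63 in^2


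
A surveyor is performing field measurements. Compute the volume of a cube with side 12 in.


Shape: cube
Side s = 12 in
Formula: V = s^3
V = 12 * 12 * 12
V = 144 * 12
V = 1728
1728 in^3


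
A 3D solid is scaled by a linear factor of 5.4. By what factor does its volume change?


Linear scale factor k = 5.4
Rule: under a linear scaling by k, volumes scale by k^3.
k^3 = 5.4 * 5.4 * 5.4
k^3 = 29.16 * 5.4
k^3 = 157.464
Volume scales by a factor of 157.464.
157.464 (dimensionless)


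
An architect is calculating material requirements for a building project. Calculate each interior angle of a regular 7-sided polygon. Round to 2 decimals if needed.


Shape: regular heptagon (7 sides)
Formula: interior angle = (n - 2) * 180 / n
(n - 2) = 5
(n - 2) * 180 = 900
angle = 900 / 7
angle = 128.57
128.57 degrees


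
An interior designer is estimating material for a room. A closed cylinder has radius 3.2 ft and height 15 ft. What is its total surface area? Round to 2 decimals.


Shape: closed cylinder
Radius r = 3.2 ft, Height h = 15 ft
Formula: SA = 2*pi*r^2 + 2*pi*r*h = 2*pi*r*(r + h)
r + h = 18.2
2 * r * (r + h) = 2 * 3.2 * 18.2 = 116.48
SA = 116.48 * pi
SA = 365.93
365.93 ft^2


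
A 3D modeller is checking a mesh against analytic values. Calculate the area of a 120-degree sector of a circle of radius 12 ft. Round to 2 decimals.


Shape: circular sector
Radius r = 12 ft, Angle = 120 degrees
Formula: A = (angle/360) * pi * r^2
r^2 = 144
Fraction of circle = 120/360
A = (120/360) * pi * 144
A = 48 * pi
A = 150.8
150.8 ft^2


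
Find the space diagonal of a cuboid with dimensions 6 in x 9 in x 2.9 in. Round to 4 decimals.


Shape: rectangular box (space diagonal)
l = 6 in, w = 9 in, h = 2.9 in
Visualize: the diagonal of the base, then a right triangle with that diagonal and the height.
Formula: d = sqrt(l^2 + w^2 + h^2)
l^2 + w^2 + h^2 = 36 + 81 + 8.41 = 125.41
d = sqrt(125.41)
d = 11.1987
11.1987 in


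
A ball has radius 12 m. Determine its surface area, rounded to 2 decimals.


Shape: sphere
Radius r = 12 m
Formula: SA = 4 * pi * r^2
r^2 = 144
SA = 4 * pi * 144
SA = 576 * pi
SA = 1809.56
1809.56 m^2


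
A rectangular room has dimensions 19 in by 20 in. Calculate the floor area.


Shape: rectangle
Length l = 19 in, Width w = 20 in
Formula: A = l * w
A = 19 * 20
A = 380
380 in^2


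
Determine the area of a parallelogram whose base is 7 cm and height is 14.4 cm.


Shape: parallelogram
Base b = 7 cm, Height h = 14.4 cm
Formula: A = b * h
A = 7 * 14.4
A = 100.8
100.8 cm^2


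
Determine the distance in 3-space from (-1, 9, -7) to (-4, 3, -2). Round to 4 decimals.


3D distance between two points
P1 = (-1, 9, -7), P2 = (-4, 3, -2)
Formula: d = sqrt((x2-x1)^2 + (y2-y1)^2 + (z2-z1)^2)
dx = -4 - -1 = -3
dy = 3 - 9 = -6
dz = -2 - -7 = 5
dx^2 + dy^2 + dz^2 = 9 + 36 + 25 = 70
d = sqrt(70)
d = 8.3666
8.3666 units


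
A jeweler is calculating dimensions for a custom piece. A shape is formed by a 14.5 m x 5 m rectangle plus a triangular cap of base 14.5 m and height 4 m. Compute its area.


Composite shape: rectangle + triangle
Rectangle area = 14.5 * 5 = 72.5
Triangle area = 0.5 * 14.5 * 4 = 29
Total = 72.5 + 29
Total = 101.5
101.5 m^2


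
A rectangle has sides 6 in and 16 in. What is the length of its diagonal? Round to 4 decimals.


Shape: rectangle (diagonal via Pythagoras)
Sides: 6 in and 16 in
Formula: d = sqrt(l^2 + w^2)
l^2 = 36, w^2 = 256
l^2 + w^2 = 292
d = sqrt(292)
d = 17.088
17.088 in


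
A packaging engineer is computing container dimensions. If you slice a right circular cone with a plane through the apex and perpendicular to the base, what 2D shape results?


Solid: right circular cone
Cutting plane: through the apex and perpendicular to the base
Visualize the intersection of the plane with the solid's surface.
The boundary of the cut region is a isosceles triangle.
isosceles triangle


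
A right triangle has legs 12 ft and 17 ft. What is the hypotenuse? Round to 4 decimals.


Shape: right triangle
Legs a = 12 ft, b = 17 ft
Formula: c = sqrt(a^2 + b^2)
a^2 = 144, b^2 = 289
a^2 + b^2 = 433
c = sqrt(433)
c = 20.8087
20.8087 ft


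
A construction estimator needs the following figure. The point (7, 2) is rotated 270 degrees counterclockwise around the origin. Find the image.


Transformation: rotation about the origin
Original point: (7, 2)
Rule for 270 deg counterclockwise: (x, y) -> (y, -x)
Apply: (7, 2) -> (2, -7)
(2, -7)


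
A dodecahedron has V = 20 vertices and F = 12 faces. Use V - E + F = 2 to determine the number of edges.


Polyhedron: dodecahedron
Euler's formula for convex polyhedra: V - E + F = 2
Given: V = 20 vertices and F = 12 faces
Solve for E:
E = V + F - 2 = 20 + 12 - 2 = 30
30 edges


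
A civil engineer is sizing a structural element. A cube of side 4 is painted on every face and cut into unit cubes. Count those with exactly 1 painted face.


Large cube: 4 x 4 x 4, cut into unit cubes.
n = 4, so n - 2 = 2
Cubes with 1 painted face lie in the interior of each face.
A cube has 6 faces; each contributes (n - 2)^2 = 4 such cubes.
Count = 6 * 4 = 24
24 unit cubes


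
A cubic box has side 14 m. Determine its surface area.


Shape: cube
Side s = 14 m
A cube has 6 square faces.
Formula: SA = 6 * s^2
s^2 = 196
SA = 6 * 196
SA = 1176
1176 m^2


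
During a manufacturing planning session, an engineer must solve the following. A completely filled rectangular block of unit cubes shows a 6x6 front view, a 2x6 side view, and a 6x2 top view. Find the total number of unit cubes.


Orthographic views of a solid rectangular block:
Front view 6 x 6 -> length = 6, height = 6
Side view 2 x 6 -> width = 2, height = 6 (consistent)
Top view 6 x 2 -> confirms length = 6, width = 2
The block is 6 x 2 x 6.
Total unit cubes = 6 * 2 * 6 = 72
72 unit cubes


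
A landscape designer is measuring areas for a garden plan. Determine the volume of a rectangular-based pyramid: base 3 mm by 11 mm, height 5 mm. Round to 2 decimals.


Shape: rectangular pyramid
Base: 3 mm x 11 mm, Height h = 5 mm
Formula: V = (1/3) * base_area * h
base_area = 3 * 11 = 33
base_area * h = 33 * 5 = 165
V = 165 / 3
V = 55
55 mm^3


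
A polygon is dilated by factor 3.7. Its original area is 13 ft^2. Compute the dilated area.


Linear scale factor k = 3.7
Original area = 13 ft^2
Rule: under a linear scaling by k, areas scale by k^2.
k^2 = 3.7^2 = 13.69
New area = 13 * 13.69
New area = 177.97
177.97 ft^2


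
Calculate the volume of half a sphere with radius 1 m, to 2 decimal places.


Shape: hemisphere (half of a sphere)
Radius r = 1 m
Formula: V = (1/2) * (4/3) * pi * r^3 = (2/3) * pi * r^3
r^3 = 1
(2/3) * 1 = 0.666667
V = 0.666667 * pi
V = 2.09
2.09 m^3


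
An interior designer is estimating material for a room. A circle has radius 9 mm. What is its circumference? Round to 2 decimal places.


Shape: circle
Radius r = 9 mm
Formula: C = 2 * pi * r
C = 2 * pi * 9
C = 18 * pi
C = 56.55
56.55 mm


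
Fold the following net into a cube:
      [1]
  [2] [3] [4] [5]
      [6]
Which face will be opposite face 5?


Net: cross layout. Take square 3 as the base (bottom).
Fold the four squares in the horizontal row up around 3: 2 -> left, 4 -> right, 5 wraps to the top.
Fold 1 and 6 up from 3: 1 -> back, 6 -> front.
Opposite pairs are therefore: (1, 6), (2, 4), (3, 5).
Face 5 is opposite face 3.
face 3


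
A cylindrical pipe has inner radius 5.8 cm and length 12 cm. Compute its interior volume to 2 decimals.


Shape: cylinder
Radius r = 5.8 cm, Height h = 12 cm
Formula: V = pi * r^2 * h
r^2 = 33.64
V = pi * 33.64 * 12
V = 403.68 * pi
V = 1268.2
1268.2 cm^3


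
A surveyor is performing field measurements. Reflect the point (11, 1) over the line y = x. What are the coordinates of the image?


Transformation: reflection
Original point: (11, 1)
Rule for reflection over y = x: (x, y) -> (y, x)
Apply: (11, 1) -> (1, 11)
(1, 11)


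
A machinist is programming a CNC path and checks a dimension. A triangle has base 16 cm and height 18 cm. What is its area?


Shape: triangle
Base b = 16 cm, Height h = 18 cm
Formula: A = (1/2) * b * h
A = 0.5 * 16 * 18
A = 0.5 * 288
A = 144
144 cm^2


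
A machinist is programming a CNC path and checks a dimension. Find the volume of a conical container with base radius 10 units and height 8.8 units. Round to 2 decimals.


Shape: cone
Radius r = 10 units, Height h = 8.8 units
Formula: V = (1/3) * pi * r^2 * h
r^2 = 100
pi * r^2 * h = pi * 100 * 8.8 = 880 * pi
V = 880 * pi / 3
V = 921.53
921.53 units^3


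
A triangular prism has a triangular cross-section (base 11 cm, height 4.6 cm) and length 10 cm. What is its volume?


Shape: triangular prism
Triangle base = 11 cm, triangle height = 4.6 cm, prism length L = 10 cm
Formula: V = (1/2 * b * h_tri) * L
Cross-section area = 0.5 * 11 * 4.6 = 25.3
V = 25.3 * 10
V = 253
253 cm^3


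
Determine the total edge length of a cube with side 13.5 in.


Shape: cube
Side s = 13.5 in
A cube has 12 edges, all equal.
Formula: total edge length = 12 * s
Total = 12 * 13.5
Total = 162
162 in


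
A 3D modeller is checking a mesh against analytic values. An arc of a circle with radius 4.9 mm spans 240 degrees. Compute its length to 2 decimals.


Shape: circular arc
Radius r = 4.9 mm, Angle = 240 degrees
Formula: L = (angle/360) * 2 * pi * r
2 * pi * r = 9.8 * pi
L = (240/360) * 9.8 * pi
L = 6.533333 * pi
L = 20.53
20.53 mm


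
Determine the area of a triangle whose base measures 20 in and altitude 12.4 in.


Shape: triangle
Base b = 20 in, Height h = 12.4 in
Formula: A = (1/2) * b * h
A = 0.5 * 20 * 12.4
A = 0.5 * 248
A = 124
124 in^2


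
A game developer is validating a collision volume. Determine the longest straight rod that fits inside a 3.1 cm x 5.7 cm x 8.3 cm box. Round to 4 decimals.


Shape: rectangular box (space diagonal)
l = 3.1 cm, w = 5.7 cm, h = 8.3 cm
Visualize: the diagonal of the base, then a right triangle with that diagonal and the height.
Formula: d = sqrt(l^2 + w^2 + h^2)
l^2 + w^2 + h^2 = 9.61 + 32.49 + 68.89 = 110.99
d = sqrt(110.99)
d = 10.5352
10.5352 cm


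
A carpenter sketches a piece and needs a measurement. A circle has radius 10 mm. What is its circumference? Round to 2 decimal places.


Shape: circle
Radius r = 10 mm
Formula: C = 2 * pi * r
C = 2 * pi * 10
C = 20 * pi
C = 62.83
62.83 mm


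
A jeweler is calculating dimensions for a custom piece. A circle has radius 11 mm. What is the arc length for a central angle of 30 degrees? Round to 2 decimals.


Shape: circular arc
Radius r = 11 mm, Angle = 30 degrees
Formula: L = (angle/360) * 2 * pi * r
2 * pi * r = 22 * pi
L = (30/360) * 22 * pi
L = 1.833333 * pi
L = 5.76
5.76 mm


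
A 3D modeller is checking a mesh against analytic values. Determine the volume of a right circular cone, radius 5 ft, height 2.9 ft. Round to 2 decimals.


Shape: cone
Radius r = 5 ft, Height h = 2.9 ft
Formula: V = (1/3) * pi * r^2 * h
r^2 = 25
pi * r^2 * h = pi * 25 * 2.9 = 72.5 * pi
V = 72.5 * pi / 3
V = 75.92
75.92 ft^3


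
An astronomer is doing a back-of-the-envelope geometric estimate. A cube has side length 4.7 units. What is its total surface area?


Shape: cube
Side s = 4.7 units
A cube has 6 square faces.
Formula: SA = 6 * s^2
s^2 = 22.09
SA = 6 * 22.09
SA = 132.54
132.54 units^2


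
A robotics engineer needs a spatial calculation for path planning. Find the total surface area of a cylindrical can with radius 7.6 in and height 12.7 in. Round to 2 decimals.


Shape: closed cylinder
Radius r = 7.6 in, Height h = 12.7 in
Formula: SA = 2*pi*r^2 + 2*pi*r*h = 2*pi*r*(r + h)
r + h = 20.3
2 * r * (r + h) = 2 * 7.6 * 20.3 = 308.56
SA = 308.56 * pi
SA = 969.37
969.37 in^2


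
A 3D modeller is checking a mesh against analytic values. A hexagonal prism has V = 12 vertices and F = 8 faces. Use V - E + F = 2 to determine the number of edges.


Polyhedron: hexagonal prism
Euler's formula for convex polyhedra: V - E + F = 2
Given: V = 12 vertices and F = 8 faces
Solve for E:
E = V + F - 2 = 12 + 8 - 2 = 18
18 edges


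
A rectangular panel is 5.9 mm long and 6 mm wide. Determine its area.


Shape: rectangle
Length l = 5.9 mm, Width w = 6 mm
Formula: A = l * w
A = 5.9 * 6
A = 35.4
35.4 mm^2


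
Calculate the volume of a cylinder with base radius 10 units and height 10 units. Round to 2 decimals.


Shape: cylinder
Radius r = 10 units, Height h = 10 units
Formula: V = pi * r^2 * h
r^2 = 100
V = pi * 100 * 10
V = 1000 * pi
V = 3141.59
3141.59 units^3


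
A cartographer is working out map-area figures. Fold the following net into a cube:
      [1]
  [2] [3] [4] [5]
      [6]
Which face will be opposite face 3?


Net: cross layout. Take square 3 as the base (bottom).
Fold the four squares in the horizontal row up around 3: 2 -> left, 4 -> right, 5 wraps to the top.
Fold 1 and 6 up from 3: 1 -> back, 6 -> front.
Opposite pairs are therefore: (1, 6), (2, 4), (3, 5).
Face 3 is opposite face 5.
face 5


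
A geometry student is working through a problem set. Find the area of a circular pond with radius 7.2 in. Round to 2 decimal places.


Shape: circle
Radius r = 7.2 in
Formula: A = pi * r^2
r^2 = 7.2^2 = 51.84
A = pi * 51.84
A = 162.86
162.86 in^2


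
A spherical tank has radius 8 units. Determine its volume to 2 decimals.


Shape: sphere
Radius r = 8 units
Formula: V = (4/3) * pi * r^3
r^3 = 512
(4/3) * 512 = 682.666667
V = 682.666667 * pi
V = 2144.66
2144.66 units^3


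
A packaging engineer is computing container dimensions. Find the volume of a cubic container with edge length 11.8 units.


Shape: cube
Side s = 11.8 units
Formula: V = s^3
V = 11.8 * 11.8 * 11.8
V = 139.24 * 11.8
V = 1643.032
1643.032 units^3


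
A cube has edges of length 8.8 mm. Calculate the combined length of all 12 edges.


Shape: cube
Side s = 8.8 mm
A cube has 12 edges, all equal.
Formula: total edge length = 12 * s
Total = 12 * 8.8
Total = 105.6
105.6 mm


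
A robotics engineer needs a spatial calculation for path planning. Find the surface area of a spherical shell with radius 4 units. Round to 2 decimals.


Shape: sphere
Radius r = 4 units
Formula: SA = 4 * pi * r^2
r^2 = 16
SA = 4 * pi * 16
SA = 64 * pi
SA = 201.06
201.06 units^2


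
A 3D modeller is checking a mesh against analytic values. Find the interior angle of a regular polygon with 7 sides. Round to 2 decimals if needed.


Shape: regular heptagon (7 sides)
Formula: interior angle = (n - 2) * 180 / n
(n - 2) = 5
(n - 2) * 180 = 900
angle = 900 / 7
angle = 128.57
128.57 degrees


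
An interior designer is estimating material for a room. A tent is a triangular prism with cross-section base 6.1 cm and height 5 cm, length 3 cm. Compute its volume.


Shape: triangular prism
Triangle base = 6.1 cm, triangle height = 5 cm, prism length L = 3 cm
Formula: V = (1/2 * b * h_tri) * L
Cross-section area = 0.5 * 6.1 * 5 = 15.25
V = 15.25 * 3
V = 45.75
45.75 cm^3


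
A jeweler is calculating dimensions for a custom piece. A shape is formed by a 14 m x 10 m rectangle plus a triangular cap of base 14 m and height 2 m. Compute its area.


Composite shape: rectangle + triangle
Rectangle area = 14 * 10 = 140
Triangle area = 0.5 * 14 * 2 = 14
Total = 140 + 14
Total = 154
154 m^2


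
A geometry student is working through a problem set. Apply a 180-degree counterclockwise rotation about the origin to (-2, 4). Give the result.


Transformation: rotation about the origin
Original point: (-2, 4)
Rule for 180 deg: (x, y) -> (-x, -y)
Apply: (-2, 4) -> (2, -4)
(2, -4)


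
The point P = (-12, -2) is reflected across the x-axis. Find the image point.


Transformation: reflection
Original point: (-12, -2)
Rule for reflection over the x-axis: (x, y) -> (x, -y)
Apply: (-12, -2) -> (-12, 2)
(-12, 2)


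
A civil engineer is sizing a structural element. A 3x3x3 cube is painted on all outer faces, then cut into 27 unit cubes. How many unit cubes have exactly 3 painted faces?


Large cube: 3 x 3 x 3, cut into unit cubes.
Cubes with 3 painted faces are at the corners. A cube always has 8 corners.
Count = 8
8 unit cubes


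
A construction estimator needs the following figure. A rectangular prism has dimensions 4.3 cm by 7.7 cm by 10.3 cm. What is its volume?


Shape: rectangular prism
l = 4.3 cm, w = 7.7 cm, h = 10.3 cm
Formula: V = l * w * h
V = 4.3 * 7.7 * 10.3
V = 33.11 * 10.3
V = 341.033
341.033 cm^3


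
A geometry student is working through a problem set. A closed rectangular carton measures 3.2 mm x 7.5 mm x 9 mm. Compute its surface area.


Shape: rectangular prism
l = 3.2 mm, w = 7.5 mm, h = 9 mm
Formula: SA = 2(lw + lh + wh)
lw = 24, lh = 28.8, wh = 67.5
lw + lh + wh = 120.3
SA = 2 * 120.3
SA = 240.6
240.6 mm^2


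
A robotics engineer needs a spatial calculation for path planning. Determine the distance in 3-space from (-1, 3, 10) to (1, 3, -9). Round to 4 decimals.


3D distance between two points
P1 = (-1, 3, 10), P2 = (1, 3, -9)
Formula: d = sqrt((x2-x1)^2 + (y2-y1)^2 + (z2-z1)^2)
dx = 1 - -1 = 2
dy = 3 - 3 = 0
dz = -9 - 10 = -19
dx^2 + dy^2 + dz^2 = 4 + 0 + 361 = 365
d = sqrt(365)
d = 19.105
19.105 units


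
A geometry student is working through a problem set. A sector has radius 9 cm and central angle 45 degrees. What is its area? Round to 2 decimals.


Shape: circular sector
Radius r = 9 cm, Angle = 45 degrees
Formula: A = (angle/360) * pi * r^2
r^2 = 81
Fraction of circle = 45/360
A = (45/360) * pi * 81
A = 10.125 * pi
A = 31.81
31.81 cm^2
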